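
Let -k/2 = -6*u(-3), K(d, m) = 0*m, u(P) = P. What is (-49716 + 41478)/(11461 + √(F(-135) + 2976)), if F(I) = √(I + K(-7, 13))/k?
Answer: -49428/(68766 + √3*√(35712 - I*√15)) ≈ -0.71538 - 1.8377e-7*I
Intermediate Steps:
K(d, m) = 0
k = -36 (k = -(-12)*(-3) = -2*18 = -36)
F(I) = -√I/36 (F(I) = √(I + 0)/(-36) = √I*(-1/36) = -√I/36)
(-49716 + 41478)/(11461 + √(F(-135) + 2976)) = (-49716 + 41478)/(11461 + √(-I*√15/12 + 2976)) = -8238/(11461 + √(-I*√15/12 + 2976)) = -8238/(11461 + √(2976 - I*√15/12))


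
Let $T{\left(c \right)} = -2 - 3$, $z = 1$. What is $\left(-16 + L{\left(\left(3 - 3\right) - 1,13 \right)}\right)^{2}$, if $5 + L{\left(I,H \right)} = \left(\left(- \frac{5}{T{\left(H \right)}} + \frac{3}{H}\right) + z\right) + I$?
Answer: $\frac{66049}{169} \approx 390.82$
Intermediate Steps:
$T{\left(c \right)} = -5$
$L{\left(I,H \right)} = -3 + I + \frac{3}{H}$ ($L{\left(I,H \right)} = -5 + \left(\left(\left(- \frac{5}{-5} + \frac{3}{H}\right) + 1\right) + I\right) = -5 + \left(\left(\left(\left(-5\right) \left(- \frac{1}{5}\right) + \frac{3}{H}\right) + 1\right) + I\right) = -5 + \left(\left(\left(1 + \frac{3}{H}\right) + 1\right) + I\right) = -5 + \left(\left(2 + \frac{3}{H}\right) + I\right) = -5 + \left(2 + I + \frac{3}{H}\right) = -3 + I + \frac{3}{H}$)
$\left(-16 + L{\left(\left(3 - 3\right) - 1,13 \right)}\right)^{2} = \left(-16 + \left(-3 + \left(\left(3 - 3\right) - 1\right) + \frac{3}{13}\right)\right)^{2} = \left(-16 + \left(-3 + \left(0 - 1\right) + 3 \cdot \frac{1}{13}\right)\right)^{2} = \left(-16 - \frac{49}{13}\right)^{2} = \left(- \frac{257}{13}\right)^{2} = \frac{66049}{169}$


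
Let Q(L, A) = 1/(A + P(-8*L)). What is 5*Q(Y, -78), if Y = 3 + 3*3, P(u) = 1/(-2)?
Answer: -10/157 ≈ -0.063694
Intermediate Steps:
P(u) = -1/2
Y = 12 (Y = 3 + 9 = 12)
Q(L, A) = 1/(-1/2 + A) (Q(L, A) = 1/(A - 1/2) = 1/(-1/2 + A))
5*Q(Y, -78) = 5*(2/(-1 + 2*(-78))) = 5*(2/(-1 - 156)) = 5*(2/(-157)) = 5*(2*(-1/157)) = 5*(-2/157) = -10/157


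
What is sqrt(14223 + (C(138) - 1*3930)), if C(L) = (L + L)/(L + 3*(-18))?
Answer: sqrt(504518)/7 ≈ 101.47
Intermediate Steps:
C(L) = 2*L/(-54 + L) (C(L) = (2*L)/(L - 54) = (2*L)/(-54 + L) = 2*L/(-54 + L))
sqrt(14223 + (C(138) - 1*3930)) = sqrt(14223 + (2*138/(-54 + 138) - 1*3930)) = sqrt(14223 + (2*138/84 - 3930)) = sqrt(14223 + (2*138*(1/84) - 3930)) = sqrt(14223 + (23/7 - 3930)) = sqrt(14223 - 27487/7) = sqrt(72074/7) = sqrt(504518)/7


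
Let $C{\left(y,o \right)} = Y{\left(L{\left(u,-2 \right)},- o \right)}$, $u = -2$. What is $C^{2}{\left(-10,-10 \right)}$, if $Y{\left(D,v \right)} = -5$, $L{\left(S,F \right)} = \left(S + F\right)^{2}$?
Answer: $25$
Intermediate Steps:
$L{\left(S,F \right)} = \left(F + S\right)^{2}$
$C{\left(y,o \right)} = -5$
$C^{2}{\left(-10,-10 \right)} = \left(-5\right)^{2} = 25$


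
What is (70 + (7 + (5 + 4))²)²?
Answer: 106276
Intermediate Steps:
(70 + (7 + (5 + 4))²)² = (70 + (7 + 9)²)² = (70 + 16²)² = (70 + 256)² = 326² = 106276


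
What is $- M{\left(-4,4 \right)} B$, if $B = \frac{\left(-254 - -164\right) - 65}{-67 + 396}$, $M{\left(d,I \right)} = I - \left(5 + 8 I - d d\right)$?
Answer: $- \frac{2635}{329} \approx -8.0091$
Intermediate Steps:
$M{\left(d,I \right)} = -5 + d^{2} - 7 I$ ($M{\left(d,I \right)} = I - \left(5 - d^{2} + 8 I\right) = -5 + d^{2} - 7 I$)
$B = - \frac{155}{329}$ ($B = \frac{\left(-254 + 164\right) - 65}{329} = \left(-90 - 65\right) \frac{1}{329} = \left(-155\right) \frac{1}{329} = - \frac{155}{329} \approx -0.47112$)
$- M{\left(-4,4 \right)} B = - (-5 + \left(-4\right)^{2} - 28) \left(- \frac{155}{329}\right) = - (-5 + 16 - 28) \left(- \frac{155}{329}\right) = \left(-1\right) \left(-17\right) \left(- \frac{155}{329}\right) = 17 \left(- \frac{155}{329}\right) = - \frac{2635}{329}$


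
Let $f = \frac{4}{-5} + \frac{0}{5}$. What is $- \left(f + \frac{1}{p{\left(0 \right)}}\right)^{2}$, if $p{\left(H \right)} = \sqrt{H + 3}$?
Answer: $- \frac{73}{75} + \frac{8 \sqrt{3}}{15} \approx -0.049573$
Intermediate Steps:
$p{\left(H \right)} = \sqrt{3 + H}$
$f = - \frac{4}{5}$ ($f = 4 \left(- \frac{1}{5}\right) + 0 \cdot \frac{1}{5} = - \frac{4}{5} + 0 = - \frac{4}{5} \approx -0.8$)
$- \left(f + \frac{1}{p{\left(0 \right)}}\right)^{2} = - \left(- \frac{4}{5} + \frac{1}{\sqrt{3 + 0}}\right)^{2} = - \left(- \frac{4}{5} + \frac{1}{\sqrt{3}}\right)^{2} = - \left(- \frac{4}{5} + \frac{\sqrt{3}}{3}\right)^{2}$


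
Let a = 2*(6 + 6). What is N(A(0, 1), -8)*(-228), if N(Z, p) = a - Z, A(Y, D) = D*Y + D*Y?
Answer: -5472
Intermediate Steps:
a = 24 (a = 2*12 = 24)
A(Y, D) = 2*D*Y
N(Z, p) = 24 - Z
N(A(0, 1), -8)*(-228) = (24 - 2*0)*(-228) = (24 - 1*0)*(-228) = (24 + 0)*(-228) = 24*(-228) = -5472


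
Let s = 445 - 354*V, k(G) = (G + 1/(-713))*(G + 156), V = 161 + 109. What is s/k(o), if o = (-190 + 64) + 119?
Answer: 67831255/743808 ≈ 91.195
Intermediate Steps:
V = 270
o = -7 (o = -126 + 119 = -7)
k(G) = (156 + G)*(-1/713 + G) (k(G) = (G - 1/713)*(156 + G) = (-1/713 + G)*(156 + G) = (156 + G)*(-1/713 + G))
s = -95135 (s = 445 - 354*270 = 445 - 95580 = -95135)
s/k(o) = -95135/(-156/713 + (-7)² + (111227/713)*(-7)) = -95135/(-156/713 + 49 - 778589/713) = -95135/(-743808/713) = -95135*(-713/743808) = 67831255/743808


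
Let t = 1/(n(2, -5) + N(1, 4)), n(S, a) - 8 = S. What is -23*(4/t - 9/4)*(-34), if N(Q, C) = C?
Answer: 84065/2 ≈ 42033.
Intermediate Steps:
n(S, a) = 8 + S
t = 1/14 (t = 1/((8 + 2) + 4) = 1/(10 + 4) = 1/14 ≈ 0.071429)
-23*(4/t - 9/4)*(-34) = -23*(4/(1/14) - 9/4)*(-34) = -23*(4*14 - 9*1/4)*(-34) = -23*(56 - 9/4)*(-34) = -23*215/4*(-34) = -4945/4*(-34) = 84065/2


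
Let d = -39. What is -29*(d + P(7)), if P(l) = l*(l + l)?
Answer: -1711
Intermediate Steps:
P(l) = 2*l² (P(l) = l*(2*l) = 2*l²)
-29*(d + P(7)) = -29*(-39 + 2*7²) = -29*(-39 + 2*49) = -29*(-39 + 98) = -29*59 = -1711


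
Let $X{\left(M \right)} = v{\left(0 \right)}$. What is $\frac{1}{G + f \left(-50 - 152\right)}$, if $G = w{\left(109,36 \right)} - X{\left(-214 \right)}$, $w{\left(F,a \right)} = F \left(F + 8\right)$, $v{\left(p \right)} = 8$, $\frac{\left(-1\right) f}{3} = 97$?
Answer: $\frac{1}{71527} \approx 1.3981 \cdot 10^{-5}$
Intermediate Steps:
$f = -291$ ($f = \left(-3\right) 97 = -291$)
$w{\left(F,a \right)} = F \left(8 + F\right)$
$X{\left(M \right)} = 8$
$G = 12745$ ($G = 109 \left(8 + 109\right) - 8 = 109 \cdot 117 - 8 = 12753 - 8 = 12745$)
$\frac{1}{G + f \left(-50 - 152\right)} = \frac{1}{12745 - 291 \left(-50 - 152\right)} = \frac{1}{12745 - -58782} = \frac{1}{12745 + 58782} = \frac{1}{71527}$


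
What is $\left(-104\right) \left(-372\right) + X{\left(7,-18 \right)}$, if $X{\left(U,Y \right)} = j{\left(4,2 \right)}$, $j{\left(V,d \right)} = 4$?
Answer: $38692$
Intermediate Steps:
$X{\left(U,Y \right)} = 4$
$\left(-104\right) \left(-372\right) + X{\left(7,-18 \right)} = \left(-104\right) \left(-372\right) + 4 = 38688 + 4 = 38692$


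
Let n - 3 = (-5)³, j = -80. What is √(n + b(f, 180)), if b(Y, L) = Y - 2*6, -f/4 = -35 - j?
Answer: I*√314 ≈ 17.72*I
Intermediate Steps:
f = -180 (f = -4*(-35 - 1*(-80)) = -4*(-35 + 80) = -4*45 = -180)
n = -122 (n = 3 + (-5)³ = 3 - 125 = -122)
b(Y, L) = -12 + Y (b(Y, L) = Y - 12 = -12 + Y)
√(n + b(f, 180)) = √(-122 + (-12 - 180)) = √(-122 - 192) = √(-314) = I*√314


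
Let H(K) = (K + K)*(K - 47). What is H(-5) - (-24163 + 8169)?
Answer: 16514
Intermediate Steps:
H(K) = 2*K*(-47 + K) (H(K) = (2*K)*(-47 + K) = 2*K*(-47 + K))
H(-5) - (-24163 + 8169) = 2*(-5)*(-47 - 5) - (-24163 + 8169) = 2*(-5)*(-52) - 1*(-15994) = 520 + 15994 = 16514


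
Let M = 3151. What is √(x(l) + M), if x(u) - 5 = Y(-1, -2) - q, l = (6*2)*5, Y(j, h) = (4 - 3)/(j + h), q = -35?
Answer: 2*√7179/3 ≈ 56.486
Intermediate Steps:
Y(j, h) = 1/(h + j)
l = 60 (l = 12*5 = 60)
x(u) = 119/3 (x(u) = 5 + (1/(-2 - 1) - 1*(-35)) = 5 + (1/(-3) + 35) = 5 + (-⅓ + 35) = 5 + 104/3 = 119/3)
√(x(l) + M) = √(119/3 + 3151) = √(9572/3) = 2*√7179/3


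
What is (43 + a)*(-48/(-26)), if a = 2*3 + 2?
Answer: 1224/13 ≈ 94.154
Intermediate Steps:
a = 8 (a = 6 + 2 = 8)
(43 + a)*(-48/(-26)) = (43 + 8)*(-48/(-26)) = 51*(-48*(-1/26)) = 51*(24/13) = 1224/13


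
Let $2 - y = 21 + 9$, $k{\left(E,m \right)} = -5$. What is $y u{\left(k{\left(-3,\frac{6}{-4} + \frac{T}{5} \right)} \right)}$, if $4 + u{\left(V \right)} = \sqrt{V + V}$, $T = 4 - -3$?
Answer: $112 - 28 i \sqrt{10} \approx 112.0 - 88.544 i$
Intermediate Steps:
$T = 7$ ($T = 4 + 3 = 7$)
$y = -28$ ($y = 2 - \left(21 + 9\right) = 2 - 30 = -28$)
$u{\left(V \right)} = -4 + \sqrt{2} \sqrt{V}$ ($u{\left(V \right)} = -4 + \sqrt{V + V} = -4 + \sqrt{2 V} = -4 + \sqrt{2} \sqrt{V}$)
$y u{\left(k{\left(-3,\frac{6}{-4} + \frac{T}{5} \right)} \right)} = - 28 \left(-4 + \sqrt{2} \sqrt{-5}\right) = - 28 \left(-4 + \sqrt{2} i \sqrt{5}\right) = - 28 \left(-4 + i \sqrt{10}\right) = 112 - 28 i \sqrt{10}$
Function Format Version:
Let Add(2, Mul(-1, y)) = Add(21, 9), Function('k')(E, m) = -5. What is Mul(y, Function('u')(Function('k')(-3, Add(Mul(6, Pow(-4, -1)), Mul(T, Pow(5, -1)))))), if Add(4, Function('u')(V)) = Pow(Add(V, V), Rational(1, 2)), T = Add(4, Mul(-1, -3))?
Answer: Add(112, Mul(-28, I, Pow(10, Rational(1, 2)))) ≈ Add(112.00, Mul(-88.544, I))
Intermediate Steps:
T = 7 (T = Add(4, 3) = 7)
y = -28 (y = Add(2, Mul(-1, Add(21, 9))) = Add(2, Mul(-1, 30)) = Add(2, -30) = -28)
Function('u')(V) = Add(-4, Mul(Pow(2, Rational(1, 2)), Pow(V, Rational(1, 2)))) (Function('u')(V) = Add(-4, Pow(Add(V, V), Rational(1, 2))) = Add(-4, Pow(Mul(2, V), Rational(1, 2))) = Add(-4, Mul(Pow(2, Rational(1, 2)), Pow(V, Rational(1, 2)))))
Mul(y, Function('u')(Function('k')(-3, Add(Mul(6, Pow(-4, -1)), Mul(T, Pow(5, -1)))))) = Mul(-28, Add(-4, Mul(Pow(2, Rational(1, 2)), Pow(-5, Rational(1, 2))))) = Mul(-28, Add(-4, Mul(Pow(2, Rational(1, 2)), Mul(I, Pow(5, Rational(1, 2)))))) = Mul(-28, Add(-4, Mul(I, Pow(10, Rational(1, 2))))) = Add(112, Mul(-28, I, Pow(10, Rational(1, 2))))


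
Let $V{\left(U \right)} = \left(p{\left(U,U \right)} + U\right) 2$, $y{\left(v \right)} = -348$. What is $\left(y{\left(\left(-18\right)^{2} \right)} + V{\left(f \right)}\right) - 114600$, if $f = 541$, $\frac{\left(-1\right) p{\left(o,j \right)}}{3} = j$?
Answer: $-117112$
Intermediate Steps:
$p{\left(o,j \right)} = - 3 j$
$V{\left(U \right)} = - 4 U$ ($V{\left(U \right)} = \left(- 3 U + U\right) 2 = - 2 U 2 = - 4 U$)
$\left(y{\left(\left(-18\right)^{2} \right)} + V{\left(f \right)}\right) - 114600 = \left(-348 - 2164\right) - 114600 = -2512 - 114600 = -117112$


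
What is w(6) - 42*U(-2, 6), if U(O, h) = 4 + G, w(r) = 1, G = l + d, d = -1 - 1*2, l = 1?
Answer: -83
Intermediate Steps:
d = -3 (d = -1 - 2 = -3)
G = -2 (G = 1 - 3 = -2)
U(O, h) = 2 (U(O, h) = 4 - 2 = 2)
w(6) - 42*U(-2, 6) = 1 - 42*2 = 1 - 84 = -83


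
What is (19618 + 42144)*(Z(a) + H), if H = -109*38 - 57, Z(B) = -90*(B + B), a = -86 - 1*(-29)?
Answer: 374339482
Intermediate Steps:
a = -57 (a = -86 + 29 = -57)
Z(B) = -180*B
H = -4199 (H = -4142 - 57 = -4199)
(19618 + 42144)*(Z(a) + H) = (19618 + 42144)*(-180*(-57) - 4199) = 61762*(10260 - 4199) = 61762*6061 = 374339482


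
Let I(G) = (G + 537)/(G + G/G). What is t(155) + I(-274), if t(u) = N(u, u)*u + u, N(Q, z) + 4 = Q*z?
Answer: 1016490667/273 ≈ 3.7234e+6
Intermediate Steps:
N(Q, z) = -4 + Q*z
I(G) = (537 + G)/(1 + G) (I(G) = (537 + G)/(G + 1) = (537 + G)/(1 + G))
t(u) = u + u*(-4 + u²) (t(u) = (-4 + u*u)*u + u = (-4 + u²)*u + u = u*(-4 + u²) + u = u + u*(-4 + u²))
t(155) + I(-274) = 155*(-3 + 155²) + (537 - 274)/(1 - 274) = 155*(-3 + 24025) + 263/(-273) = 155*24022 - 1/273*263 = 3723410 - 263/273 = 1016490667/273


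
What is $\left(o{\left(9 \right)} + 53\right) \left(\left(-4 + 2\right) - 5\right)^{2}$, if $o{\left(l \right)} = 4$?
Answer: $2793$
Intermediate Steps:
$\left(o{\left(9 \right)} + 53\right) \left(\left(-4 + 2\right) - 5\right)^{2} = \left(4 + 53\right) \left(\left(-4 + 2\right) - 5\right)^{2} = 57 \left(-2 - 5\right)^{2} = 57 \left(-7\right)^{2} = 57 \cdot 49 = 2793$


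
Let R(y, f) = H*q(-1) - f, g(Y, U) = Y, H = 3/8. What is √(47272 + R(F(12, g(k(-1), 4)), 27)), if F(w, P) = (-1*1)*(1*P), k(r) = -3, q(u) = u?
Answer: √755914/4 ≈ 217.36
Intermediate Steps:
H = 3/8 (H = 3*(⅛) = 3/8 ≈ 0.37500)
F(w, P) = -P
R(y, f) = -3/8 - f (R(y, f) = (3/8)*(-1) - f = -3/8 - f)
√(47272 + R(F(12, g(k(-1), 4)), 27)) = √(47272 + (-3/8 - 1*27)) = √(47272 + (-3/8 - 27)) = √(47272 - 219/8) = √(377957/8) = √755914/4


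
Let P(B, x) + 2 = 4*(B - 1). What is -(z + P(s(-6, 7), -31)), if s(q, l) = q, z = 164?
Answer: -134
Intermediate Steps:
P(B, x) = -6 + 4*B (P(B, x) = -2 + 4*(B - 1) = -2 + 4*(-1 + B) = -2 + (-4 + 4*B) = -6 + 4*B)
-(z + P(s(-6, 7), -31)) = -(164 + (-6 + 4*(-6))) = -(164 + (-6 - 24)) = -(164 - 30) = -1*134 = -134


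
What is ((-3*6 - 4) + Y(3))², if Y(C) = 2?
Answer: 400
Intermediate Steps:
((-3*6 - 4) + Y(3))² = ((-3*6 - 4) + 2)² = ((-18 - 4) + 2)² = (-22 + 2)² = (-20)² = 400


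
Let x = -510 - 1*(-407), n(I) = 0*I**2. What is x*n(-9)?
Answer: 0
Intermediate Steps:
n(I) = 0
x = -103 (x = -510 + 407 = -103)
x*n(-9) = -103*0 = 0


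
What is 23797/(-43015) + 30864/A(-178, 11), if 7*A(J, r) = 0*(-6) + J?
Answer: -4648770293/3828335 ≈ -1214.3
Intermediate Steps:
A(J, r) = J/7 (A(J, r) = (0*(-6) + J)/7 = (0 + J)/7 = J/7)
23797/(-43015) + 30864/A(-178, 11) = 23797/(-43015) + 30864/(((1/7)*(-178))) = 23797*(-1/43015) + 30864/(-178/7) = -23797/43015 + 30864*(-7/178) = -23797/43015 - 108024/89 = -4648770293/3828335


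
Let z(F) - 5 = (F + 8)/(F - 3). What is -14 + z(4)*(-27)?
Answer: -473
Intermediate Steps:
z(F) = 5 + (8 + F)/(-3 + F) (z(F) = 5 + (F + 8)/(F - 3) = 5 + (8 + F)/(-3 + F))
-14 + z(4)*(-27) = -14 + ((-7 + 6*4)/(-3 + 4))*(-27) = -14 + ((-7 + 24)/1)*(-27) = -14 + (1*17)*(-27) = -14 + 17*(-27) = -14 - 459 = -473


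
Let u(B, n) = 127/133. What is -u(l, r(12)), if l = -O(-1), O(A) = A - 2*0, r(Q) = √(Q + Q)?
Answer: -127/133 ≈ -0.95489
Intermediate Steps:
r(Q) = √2*√Q (r(Q) = √(2*Q) = √2*√Q)
O(A) = A (O(A) = A + 0 = A)
l = 1 (l = -1*(-1) = 1)
u(B, n) = 127/133 (u(B, n) = 127*(1/133) = 127/133)
-u(l, r(12)) = -1*127/133 = -127/133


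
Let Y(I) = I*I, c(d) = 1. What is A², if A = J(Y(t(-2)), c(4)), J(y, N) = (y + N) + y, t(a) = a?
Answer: 81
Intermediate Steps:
Y(I) = I²
J(y, N) = N + 2*y (J(y, N) = (N + y) + y = N + 2*y)
A = 9 (A = 1 + 2*(-2)² = 1 + 2*4 = 1 + 8 = 9)
A² = 9² = 81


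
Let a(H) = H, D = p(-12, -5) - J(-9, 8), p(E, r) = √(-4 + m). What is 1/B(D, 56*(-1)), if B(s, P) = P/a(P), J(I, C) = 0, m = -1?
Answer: 1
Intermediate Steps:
p(E, r) = I*√5 (p(E, r) = √(-4 - 1) = √(-5) = I*√5)
D = I*√5 (D = I*√5 - 1*0 = I*√5 + 0 = I*√5 ≈ 2.2361*I)
B(s, P) = 1 (B(s, P) = P/P = 1)
1/B(D, 56*(-1)) = 1/1 = 1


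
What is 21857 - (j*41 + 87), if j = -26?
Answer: 22836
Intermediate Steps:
21857 - (j*41 + 87) = 21857 - (-26*41 + 87) = 21857 - (-1066 + 87) = 21857 - 1*(-979) = 21857 + 979 = 22836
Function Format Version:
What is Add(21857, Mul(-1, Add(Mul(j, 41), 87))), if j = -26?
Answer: 22836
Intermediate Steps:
Add(21857, Mul(-1, Add(Mul(j, 41), 87))) = Add(21857, Mul(-1, Add(Mul(-26, 41), 87))) = Add(21857, Mul(-1, Add(-1066, 87))) = Add(21857, Mul(-1, -979)) = Add(21857, 979) = 22836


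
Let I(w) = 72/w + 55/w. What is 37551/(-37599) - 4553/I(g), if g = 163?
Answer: -9302817746/1591691 ≈ -5844.6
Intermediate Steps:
I(w) = 127/w
37551/(-37599) - 4553/I(g) = 37551/(-37599) - 4553/(127/163) = 37551*(-1/37599) - 4553/(127*(1/163)) = -12517/12533 - 4553/127/163 = -12517/12533 - 4553*163/127 = -12517/12533 - 742139/127 = -9302817746/1591691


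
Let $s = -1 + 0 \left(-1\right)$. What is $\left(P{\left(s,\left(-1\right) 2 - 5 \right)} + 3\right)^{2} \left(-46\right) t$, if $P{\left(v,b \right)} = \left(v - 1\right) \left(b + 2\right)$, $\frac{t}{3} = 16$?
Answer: $-373152$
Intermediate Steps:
$t = 48$ ($t = 3 \cdot 16 = 48$)
$s = -1$ ($s = -1 + 0 = -1$)
$P{\left(v,b \right)} = \left(-1 + v\right) \left(2 + b\right)$
$\left(P{\left(s,\left(-1\right) 2 - 5 \right)} + 3\right)^{2} \left(-46\right) t = \left(\left(-2 - \left(\left(-1\right) 2 - 5\right) + 2 \left(-1\right) + \left(\left(-1\right) 2 - 5\right) \left(-1\right)\right) + 3\right)^{2} \left(-46\right) 48 = \left(\left(-2 - \left(-2 - 5\right) - 2 + \left(-2 - 5\right) \left(-1\right)\right) + 3\right)^{2} \left(-46\right) 48 = \left(\left(-2 - -7 - 2 - -7\right) + 3\right)^{2} \left(-46\right) 48 = \left(\left(-2 + 7 - 2 + 7\right) + 3\right)^{2} \left(-46\right) 48 = \left(10 + 3\right)^{2} \left(-46\right) 48 = 13^{2} \left(-46\right) 48 = 169 \left(-46\right) 48 = \left(-7774\right) 48 = -373152$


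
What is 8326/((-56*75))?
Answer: -4163/2100 ≈ -1.9824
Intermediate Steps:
8326/((-56*75)) = 8326/(-4200) = 8326*(-1/4200) = -4163/2100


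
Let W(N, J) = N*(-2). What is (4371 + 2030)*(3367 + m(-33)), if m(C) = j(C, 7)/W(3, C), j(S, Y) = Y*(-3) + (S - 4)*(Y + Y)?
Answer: 132763141/6 ≈ 2.2127e+7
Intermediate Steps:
W(N, J) = -2*N
j(S, Y) = -3*Y + 2*Y*(-4 + S) (j(S, Y) = -3*Y + (-4 + S)*(2*Y) = -3*Y + 2*Y*(-4 + S))
m(C) = 77/6 - 7*C/3 (m(C) = (7*(-11 + 2*C))/((-2*3)) = (-77 + 14*C)/(-6) = (-77 + 14*C)*(-⅙) = 77/6 - 7*C/3)
(4371 + 2030)*(3367 + m(-33)) = (4371 + 2030)*(3367 + (77/6 - 7/3*(-33))) = 6401*(3367 + (77/6 + 77)) = 6401*(3367 + 539/6) = 6401*(20741/6) = 132763141/6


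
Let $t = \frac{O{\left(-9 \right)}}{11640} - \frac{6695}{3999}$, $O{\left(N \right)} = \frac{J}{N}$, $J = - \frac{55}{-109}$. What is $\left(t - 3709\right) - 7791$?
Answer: $- \frac{35014118179583}{3044262744} \approx -11502.0$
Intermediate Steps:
$J = \frac{55}{109}$ ($J = \left(-55\right) \left(- \frac{1}{109}\right) = \frac{55}{109} \approx 0.50459$)
$O{\left(N \right)} = \frac{55}{109 N}$
$t = - \frac{5096623583}{3044262744}$ ($t = \frac{\frac{55}{109} \frac{1}{-9}}{11640} - \frac{6695}{3999} = \frac{55}{109} \left(- \frac{1}{9}\right) \frac{1}{11640} - \frac{6695}{3999} = \left(- \frac{55}{981}\right) \frac{1}{11640} - \frac{6695}{3999} = - \frac{11}{2283768} - \frac{6695}{3999} = - \frac{5096623583}{3044262744} \approx -1.6742$)
$\left(t - 3709\right) - 7791 = \left(- \frac{5096623583}{3044262744} - 3709\right) - 7791 = - \frac{11296267141079}{3044262744} - 7791 = - \frac{35014118179583}{3044262744}$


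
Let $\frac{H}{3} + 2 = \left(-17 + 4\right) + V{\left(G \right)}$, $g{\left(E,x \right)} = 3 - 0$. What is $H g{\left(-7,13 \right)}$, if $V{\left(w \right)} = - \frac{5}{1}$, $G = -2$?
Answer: $-180$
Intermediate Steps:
$V{\left(w \right)} = -5$ ($V{\left(w \right)} = \left(-5\right) 1 = -5$)
$g{\left(E,x \right)} = 3$ ($g{\left(E,x \right)} = 3 + 0 = 3$)
$H = -60$ ($H = -6 + 3 \left(\left(-17 + 4\right) - 5\right) = -6 + 3 \left(-13 - 5\right) = -6 + 3 \left(-18\right) = -6 - 54 = -60$)
$H g{\left(-7,13 \right)} = \left(-60\right) 3 = -180$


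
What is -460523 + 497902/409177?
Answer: -188434921669/409177 ≈ -4.6052e+5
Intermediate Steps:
-460523 + 497902/409177 = -188434921669/409177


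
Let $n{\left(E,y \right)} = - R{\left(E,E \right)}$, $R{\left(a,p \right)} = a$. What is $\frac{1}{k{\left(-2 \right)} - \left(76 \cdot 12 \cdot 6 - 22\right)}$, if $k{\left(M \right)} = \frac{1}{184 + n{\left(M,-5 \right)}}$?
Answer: $- \frac{186}{1013699} \approx -0.00018349$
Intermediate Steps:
$n{\left(E,y \right)} = - E$
$k{\left(M \right)} = \frac{1}{184 - M}$
$\frac{1}{k{\left(-2 \right)} - \left(76 \cdot 12 \cdot 6 - 22\right)} = \frac{1}{- \frac{1}{-184 - 2} - \left(76 \cdot 12 \cdot 6 - 22\right)} = \frac{1}{- \frac{1}{-186} - \left(76 \cdot 72 - 22\right)} = \frac{1}{\left(-1\right) \left(- \frac{1}{186}\right) - \left(5472 - 22\right)} = \frac{1}{\frac{1}{186} - 5450} = \frac{1}{- \frac{1013699}{186}} = - \frac{186}{1013699}$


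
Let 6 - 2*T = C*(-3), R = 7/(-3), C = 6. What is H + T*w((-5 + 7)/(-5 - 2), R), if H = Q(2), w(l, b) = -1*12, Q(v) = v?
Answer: -142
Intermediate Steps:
R = -7/3 (R = 7*(-⅓) = -7/3 ≈ -2.3333)
w(l, b) = -12
T = 12 (T = 3 - 3*(-3) = 3 - ½*(-18) = 3 + 9 = 12)
H = 2
H + T*w((-5 + 7)/(-5 - 2), R) = 2 + 12*(-12) = 2 - 144 = -142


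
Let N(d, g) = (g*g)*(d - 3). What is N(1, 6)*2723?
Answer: -196056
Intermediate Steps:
N(d, g) = g²*(-3 + d)
N(1, 6)*2723 = (6²*(-3 + 1))*2723 = (36*(-2))*2723 = -72*2723 = -196056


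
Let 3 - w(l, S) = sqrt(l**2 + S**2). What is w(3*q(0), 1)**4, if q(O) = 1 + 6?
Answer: (3 - sqrt(442))**4 ≈ 1.0553e+5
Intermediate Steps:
q(O) = 7
w(l, S) = 3 - sqrt(S**2 + l**2) (w(l, S) = 3 - sqrt(l**2 + S**2) = 3 - sqrt(S**2 + l**2))
w(3*q(0), 1)**4 = (3 - sqrt(1**2 + (3*7)**2))**4 = (3 - sqrt(1 + 21**2))**4 = (3 - sqrt(1 + 441))**4 = (3 - sqrt(442))**4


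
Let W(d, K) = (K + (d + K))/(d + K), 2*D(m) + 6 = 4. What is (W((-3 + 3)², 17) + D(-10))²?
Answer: 1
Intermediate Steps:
D(m) = -1 (D(m) = -3 + (½)*4 = -3 + 2 = -1)
W(d, K) = (d + 2*K)/(K + d) (W(d, K) = (K + (K + d))/(K + d) = (d + 2*K)/(K + d))
(W((-3 + 3)², 17) + D(-10))² = (((-3 + 3)² + 2*17)/(17 + (-3 + 3)²) - 1)² = ((0² + 34)/(17 + 0²) - 1)² = ((0 + 34)/(17 + 0) - 1)² = (34/17 - 1)² = ((1/17)*34 - 1)² = (2 - 1)² = 1² = 1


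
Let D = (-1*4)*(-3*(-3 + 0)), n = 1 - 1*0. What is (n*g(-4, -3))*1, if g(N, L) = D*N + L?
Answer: 141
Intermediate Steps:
n = 1 (n = 1 + 0 = 1)
D = -36 (D = -(-12)*(-3) = -4*9 = -36)
g(N, L) = L - 36*N (g(N, L) = -36*N + L = L - 36*N)
(n*g(-4, -3))*1 = (1*(-3 - 36*(-4)))*1 = (1*(-3 + 144))*1 = (1*141)*1 = 141*1 = 141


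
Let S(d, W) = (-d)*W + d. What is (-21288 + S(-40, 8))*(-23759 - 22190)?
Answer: 965296592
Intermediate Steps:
S(d, W) = d - W*d (S(d, W) = -W*d + d = d - W*d)
(-21288 + S(-40, 8))*(-23759 - 22190) = (-21288 - 40*(1 - 1*8))*(-23759 - 22190) = (-21288 - 40*(1 - 8))*(-45949) = (-21288 - 40*(-7))*(-45949) = (-21288 + 280)*(-45949) = -21008*(-45949) = 965296592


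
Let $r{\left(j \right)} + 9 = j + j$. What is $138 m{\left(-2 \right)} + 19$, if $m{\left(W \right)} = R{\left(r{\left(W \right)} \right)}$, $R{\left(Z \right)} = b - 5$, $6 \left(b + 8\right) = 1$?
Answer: $-1752$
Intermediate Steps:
$b = - \frac{47}{6}$ ($b = -8 + \frac{1}{6} \cdot 1 = -8 + \frac{1}{6} = - \frac{47}{6} \approx -7.8333$)
$r{\left(j \right)} = -9 + 2 j$ ($r{\left(j \right)} = -9 + \left(j + j\right) = -9 + 2 j$)
$R{\left(Z \right)} = - \frac{77}{6}$ ($R{\left(Z \right)} = - \frac{47}{6} - 5 = - \frac{77}{6}$)
$m{\left(W \right)} = - \frac{77}{6}$
$138 m{\left(-2 \right)} + 19 = 138 \left(- \frac{77}{6}\right) + 19 = -1771 + 19 = -1752$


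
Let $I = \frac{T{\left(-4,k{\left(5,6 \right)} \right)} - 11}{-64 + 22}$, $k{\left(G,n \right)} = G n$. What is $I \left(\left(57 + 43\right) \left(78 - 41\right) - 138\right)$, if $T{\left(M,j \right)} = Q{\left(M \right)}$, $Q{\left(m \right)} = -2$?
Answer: $\frac{23153}{21} \approx 1102.5$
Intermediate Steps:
$T{\left(M,j \right)} = -2$
$I = \frac{13}{42}$ ($I = \frac{-2 - 11}{-64 + 22} = - \frac{13}{-42} = \left(-13\right) \left(- \frac{1}{42}\right) = \frac{13}{42} \approx 0.30952$)
$I \left(\left(57 + 43\right) \left(78 - 41\right) - 138\right) = \frac{13 \left(\left(57 + 43\right) \left(78 - 41\right) - 138\right)}{42} = \frac{13 \left(100 \cdot 37 - 138\right)}{42} = \frac{13 \left(3700 - 138\right)}{42} = \frac{13}{42} \cdot 3562 = \frac{23153}{21}$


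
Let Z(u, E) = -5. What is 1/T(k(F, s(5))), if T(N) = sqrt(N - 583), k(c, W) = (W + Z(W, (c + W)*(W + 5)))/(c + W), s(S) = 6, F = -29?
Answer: -I*sqrt(34270)/4470 ≈ -0.041414*I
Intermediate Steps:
k(c, W) = (-5 + W)/(W + c) (k(c, W) = (W - 5)/(c + W) = (-5 + W)/(W + c))
T(N) = sqrt(-583 + N)
1/T(k(F, s(5))) = 1/(sqrt(-583 + (-5 + 6)/(6 - 29))) = 1/(sqrt(-583 + 1/(-23))) = 1/(sqrt(-583 - 1/23*1)) = 1/(sqrt(-583 - 1/23)) = 1/(sqrt(-13410/23)) = 1/(3*I*sqrt(34270)/23) = -I*sqrt(34270)/4470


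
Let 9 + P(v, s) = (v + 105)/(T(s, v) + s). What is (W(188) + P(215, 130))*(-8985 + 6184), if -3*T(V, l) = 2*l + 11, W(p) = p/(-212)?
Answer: 72456268/901 ≈ 80418.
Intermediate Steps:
W(p) = -p/212 (W(p) = p*(-1/212) = -p/212)
T(V, l) = -11/3 - 2*l/3 (T(V, l) = -(2*l + 11)/3 = -(11 + 2*l)/3 = -11/3 - 2*l/3)
P(v, s) = -9 + (105 + v)/(-11/3 + s - 2*v/3) (P(v, s) = -9 + (v + 105)/((-11/3 - 2*v/3) + s) = -9 + (105 + v)/(-11/3 + s - 2*v/3))
(W(188) + P(215, 130))*(-8985 + 6184) = (-1/212*188 + 3*(-138 - 7*215 + 9*130)/(11 - 3*130 + 2*215))*(-8985 + 6184) = (-47/53 + 3*(-138 - 1505 + 1170)/(11 - 390 + 430))*(-2801) = (-47/53 + 3*(-473)/51)*(-2801) = (-47/53 + 3*(1/51)*(-473))*(-2801) = (-47/53 - 473/17)*(-2801) = -25868/901*(-2801) = 72456268/901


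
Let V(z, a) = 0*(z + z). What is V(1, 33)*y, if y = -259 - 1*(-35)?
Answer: 0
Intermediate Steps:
V(z, a) = 0 (V(z, a) = 0*(2*z) = 0)
y = -224 (y = -259 + 35 = -224)
V(1, 33)*y = 0*(-224) = 0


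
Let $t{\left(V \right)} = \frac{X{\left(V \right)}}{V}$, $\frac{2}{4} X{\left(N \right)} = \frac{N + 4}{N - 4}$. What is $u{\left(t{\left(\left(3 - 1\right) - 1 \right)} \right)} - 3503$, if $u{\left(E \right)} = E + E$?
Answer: $- \frac{10529}{3} \approx -3509.7$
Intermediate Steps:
$X{\left(N \right)} = \frac{2 \left(4 + N\right)}{-4 + N}$ ($X{\left(N \right)} = 2 \frac{N + 4}{N - 4} = 2 \frac{4 + N}{-4 + N} = \frac{2 \left(4 + N\right)}{-4 + N}$)
$t{\left(V \right)} = \frac{2 \left(4 + V\right)}{V \left(-4 + V\right)}$ ($t{\left(V \right)} = \frac{2 \frac{1}{-4 + V} \left(4 + V\right)}{V} = \frac{2 \left(4 + V\right)}{V \left(-4 + V\right)}$)
$u{\left(E \right)} = 2 E$
$u{\left(t{\left(\left(3 - 1\right) - 1 \right)} \right)} - 3503 = 2 \frac{2 \left(4 + \left(\left(3 - 1\right) - 1\right)\right)}{\left(\left(3 - 1\right) - 1\right) \left(-4 + \left(\left(3 - 1\right) - 1\right)\right)} - 3503 = 2 \frac{2 \left(4 + \left(2 - 1\right)\right)}{\left(2 - 1\right) \left(-4 + \left(2 - 1\right)\right)} - 3503 = 2 \frac{2 \left(4 + 1\right)}{1 \left(-4 + 1\right)} - 3503 = 2 \cdot 2 \cdot 1 \frac{1}{-3} \cdot 5 - 3503 = 2 \cdot 2 \cdot 1 \left(- \frac{1}{3}\right) 5 - 3503 = 2 \left(- \frac{10}{3}\right) - 3503 = - \frac{20}{3} - 3503 = - \frac{10529}{3}$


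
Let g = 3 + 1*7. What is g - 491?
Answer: -481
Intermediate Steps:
g = 10 (g = 3 + 7 = 10)
g - 491 = 10 - 491 = -481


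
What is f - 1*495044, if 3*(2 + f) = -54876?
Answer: -513338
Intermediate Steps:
f = -18294 (f = -2 + (⅓)*(-54876) = -2 - 18292 = -18294)
f - 1*495044 = -18294 - 1*495044 = -18294 - 495044 = -513338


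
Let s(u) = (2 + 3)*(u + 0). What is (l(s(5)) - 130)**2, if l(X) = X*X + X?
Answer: 270400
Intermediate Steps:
s(u) = 5*u
l(X) = X + X**2 (l(X) = X**2 + X = X + X**2)
(l(s(5)) - 130)**2 = ((5*5)*(1 + 5*5) - 130)**2 = (25*(1 + 25) - 130)**2 = (25*26 - 130)**2 = (650 - 130)**2 = 520**2 = 270400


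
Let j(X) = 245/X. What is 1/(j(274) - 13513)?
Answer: -274/3702317 ≈ -7.4008e-5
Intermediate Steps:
1/(j(274) - 13513) = 1/(245/274 - 13513) = 1/(-3702317/274) = -274/3702317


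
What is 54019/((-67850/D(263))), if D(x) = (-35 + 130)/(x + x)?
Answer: -1026361/7137820 ≈ -0.14379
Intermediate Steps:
D(x) = 95/(2*x) (D(x) = 95/((2*x)) = 95*(1/(2*x)) = 95/(2*x))
54019/((-67850/D(263))) = 54019/((-67850/((95/2)/263))) = 54019/((-67850/((95/2)*(1/263)))) = 54019/((-67850/95/526)) = 54019/((-67850*526/95)) = 54019/(-7137820/19) = 54019*(-19/7137820) = -1026361/7137820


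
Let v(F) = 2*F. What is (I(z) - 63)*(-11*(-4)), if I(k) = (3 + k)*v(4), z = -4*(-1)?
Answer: -308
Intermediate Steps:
z = 4
I(k) = 24 + 8*k (I(k) = (3 + k)*(2*4) = (3 + k)*8 = 24 + 8*k)
(I(z) - 63)*(-11*(-4)) = ((24 + 8*4) - 63)*(-11*(-4)) = ((24 + 32) - 63)*44 = (56 - 63)*44 = -7*44 = -308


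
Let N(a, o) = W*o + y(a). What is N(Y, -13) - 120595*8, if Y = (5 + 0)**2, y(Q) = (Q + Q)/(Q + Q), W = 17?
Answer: -964980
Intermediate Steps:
y(Q) = 1 (y(Q) = (2*Q)/((2*Q)) = (2*Q)*(1/(2*Q)) = 1)
Y = 25 (Y = 5**2 = 25)
N(a, o) = 1 + 17*o (N(a, o) = 17*o + 1 = 1 + 17*o)
N(Y, -13) - 120595*8 = (1 + 17*(-13)) - 120595*8 = (1 - 221) - 1355*712 = -220 - 964760 = -964980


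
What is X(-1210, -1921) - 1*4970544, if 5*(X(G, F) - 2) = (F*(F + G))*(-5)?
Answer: -10985193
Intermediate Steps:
X(G, F) = 2 - F*(F + G) (X(G, F) = 2 + ((F*(F + G))*(-5))/5 = 2 + (-5*F*(F + G))/5 = 2 - F*(F + G))
X(-1210, -1921) - 1*4970544 = (2 - 1*(-1921)² - 1*(-1921)*(-1210)) - 1*4970544 = (2 - 1*3690241 - 2324410) - 4970544 = (2 - 3690241 - 2324410) - 4970544 = -6014649 - 4970544 = -10985193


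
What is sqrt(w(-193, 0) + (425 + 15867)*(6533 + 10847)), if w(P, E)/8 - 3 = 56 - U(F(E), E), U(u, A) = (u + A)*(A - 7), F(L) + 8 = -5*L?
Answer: 2*sqrt(70788746) ≈ 16827.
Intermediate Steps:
F(L) = -8 - 5*L
U(u, A) = (-7 + A)*(A + u) (U(u, A) = (A + u)*(-7 + A) = (-7 + A)*(A + u))
w(P, E) = 24 - 224*E - 8*E**2 - 8*E*(-8 - 5*E) (w(P, E) = 24 + 8*(56 - (E**2 - 7*E - 7*(-8 - 5*E) + E*(-8 - 5*E))) = 24 + 8*(56 - (E**2 - 7*E + (56 + 35*E) + E*(-8 - 5*E))) = 24 + 8*(56 - (56 + E**2 + 28*E + E*(-8 - 5*E))) = 24 + 8*(56 + (-56 - E**2 - 28*E - E*(-8 - 5*E))) = 24 + 8*(-E**2 - 28*E - E*(-8 - 5*E)) = 24 + (-224*E - 8*E**2 - 8*E*(-8 - 5*E)) = 24 - 224*E - 8*E**2 - 8*E*(-8 - 5*E))
sqrt(w(-193, 0) + (425 + 15867)*(6533 + 10847)) = sqrt((24 - 160*0 + 32*0**2) + (425 + 15867)*(6533 + 10847)) = sqrt((24 + 0 + 32*0) + 16292*17380) = sqrt((24 + 0 + 0) + 283154960) = sqrt(24 + 283154960) = sqrt(283154984) = 2*sqrt(70788746)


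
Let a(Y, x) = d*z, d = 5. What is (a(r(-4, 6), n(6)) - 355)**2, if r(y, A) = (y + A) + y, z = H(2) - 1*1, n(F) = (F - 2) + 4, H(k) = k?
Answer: 122500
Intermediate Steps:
n(F) = 2 + F (n(F) = (-2 + F) + 4 = 2 + F)
z = 1 (z = 2 - 1*1 = 2 - 1 = 1)
r(y, A) = A + 2*y (r(y, A) = (A + y) + y = A + 2*y)
a(Y, x) = 5 (a(Y, x) = 5*1 = 5)
(a(r(-4, 6), n(6)) - 355)**2 = (5 - 355)**2 = (-350)**2 = 122500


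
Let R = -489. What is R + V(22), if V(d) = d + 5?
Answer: -462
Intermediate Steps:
V(d) = 5 + d
R + V(22) = -489 + (5 + 22) = -489 + 27 = -462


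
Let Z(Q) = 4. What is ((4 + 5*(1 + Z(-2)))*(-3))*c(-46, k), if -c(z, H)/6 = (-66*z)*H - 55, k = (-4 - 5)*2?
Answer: -28554966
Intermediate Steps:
k = -18 (k = -9*2 = -18)
c(z, H) = 330 + 396*H*z (c(z, H) = -6*((-66*z)*H - 55) = -6*(-66*H*z - 55) = -6*(-55 - 66*H*z) = 330 + 396*H*z)
((4 + 5*(1 + Z(-2)))*(-3))*c(-46, k) = ((4 + 5*(1 + 4))*(-3))*(330 + 396*(-18)*(-46)) = ((4 + 5*5)*(-3))*(330 + 327888) = ((4 + 25)*(-3))*328218 = (29*(-3))*328218 = -87*328218 = -28554966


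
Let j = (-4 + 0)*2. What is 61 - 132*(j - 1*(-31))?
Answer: -2975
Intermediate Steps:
j = -8 (j = -4*2 = -8)
61 - 132*(j - 1*(-31)) = 61 - 132*(-8 - 1*(-31)) = 61 - 132*(-8 + 31) = 61 - 132*23 = 61 - 3036 = -2975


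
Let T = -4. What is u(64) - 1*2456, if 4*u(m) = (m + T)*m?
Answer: -1496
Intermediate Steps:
u(m) = m*(-4 + m)/4 (u(m) = ((m - 4)*m)/4 = ((-4 + m)*m)/4 = (m*(-4 + m))/4 = m*(-4 + m)/4)
u(64) - 1*2456 = (¼)*64*(-4 + 64) - 1*2456 = (¼)*64*60 - 2456 = 960 - 2456 = -1496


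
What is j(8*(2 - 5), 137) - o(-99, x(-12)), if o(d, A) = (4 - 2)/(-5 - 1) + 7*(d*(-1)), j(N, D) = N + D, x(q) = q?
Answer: -1739/3 ≈ -579.67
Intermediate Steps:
j(N, D) = D + N
o(d, A) = -1/3 - 7*d (o(d, A) = 2/(-6) + 7*(-d) = 2*(-1/6) - 7*d = -1/3 - 7*d)
j(8*(2 - 5), 137) - o(-99, x(-12)) = (137 + 8*(2 - 5)) - (-1/3 - 7*(-99)) = (137 + 8*(-3)) - (-1/3 + 693) = (137 - 24) - 1*2078/3 = 113 - 2078/3 = -1739/3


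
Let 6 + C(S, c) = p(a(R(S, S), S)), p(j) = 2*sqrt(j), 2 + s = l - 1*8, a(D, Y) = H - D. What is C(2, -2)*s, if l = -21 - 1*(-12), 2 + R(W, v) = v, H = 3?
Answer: 114 - 38*sqrt(3) ≈ 48.182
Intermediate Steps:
R(W, v) = -2 + v
l = -9 (l = -21 + 12 = -9)
a(D, Y) = 3 - D
s = -19 (s = -2 + (-9 - 1*8) = -2 + (-9 - 8) = -2 - 17 = -19)
C(S, c) = -6 + 2*sqrt(5 - S) (C(S, c) = -6 + 2*sqrt(3 - (-2 + S)) = -6 + 2*sqrt(3 + (2 - S)) = -6 + 2*sqrt(5 - S))
C(2, -2)*s = (-6 + 2*sqrt(5 - 1*2))*(-19) = (-6 + 2*sqrt(5 - 2))*(-19) = (-6 + 2*sqrt(3))*(-19) = 114 - 38*sqrt(3)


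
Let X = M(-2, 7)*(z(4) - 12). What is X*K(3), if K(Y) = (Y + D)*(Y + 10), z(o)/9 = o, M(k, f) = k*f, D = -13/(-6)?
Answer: -22568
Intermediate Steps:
D = 13/6 (D = -13*(-1/6) = 13/6 ≈ 2.1667)
M(k, f) = f*k
z(o) = 9*o
K(Y) = (10 + Y)*(13/6 + Y) (K(Y) = (Y + 13/6)*(Y + 10) = (13/6 + Y)*(10 + Y) = (10 + Y)*(13/6 + Y))
X = -336 (X = (7*(-2))*(9*4 - 12) = -14*(36 - 12) = -14*24 = -336)
X*K(3) = -336*(65/3 + 3**2 + (73/6)*3) = -336*(65/3 + 9 + 73/2) = -336*403/6 = -22568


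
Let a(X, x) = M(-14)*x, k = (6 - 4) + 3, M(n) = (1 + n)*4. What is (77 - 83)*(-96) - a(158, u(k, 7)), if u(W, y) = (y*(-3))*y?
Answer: -7068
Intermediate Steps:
M(n) = 4 + 4*n
k = 5 (k = 2 + 3 = 5)
u(W, y) = -3*y² (u(W, y) = (-3*y)*y = -3*y²)
a(X, x) = -52*x (a(X, x) = (4 + 4*(-14))*x = (4 - 56)*x = -52*x)
(77 - 83)*(-96) - a(158, u(k, 7)) = (77 - 83)*(-96) - (-52)*(-3*7²) = -6*(-96) - (-52)*(-3*49) = 576 - (-52)*(-147) = 576 - 1*7644 = 576 - 7644 = -7068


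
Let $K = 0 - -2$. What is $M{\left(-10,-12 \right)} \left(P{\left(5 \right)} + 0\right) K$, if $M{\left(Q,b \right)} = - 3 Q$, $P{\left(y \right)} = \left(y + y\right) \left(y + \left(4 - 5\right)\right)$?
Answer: $2400$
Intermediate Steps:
$P{\left(y \right)} = 2 y \left(-1 + y\right)$ ($P{\left(y \right)} = 2 y \left(y - 1\right) = 2 y \left(-1 + y\right)$)
$K = 2$ ($K = 0 + 2 = 2$)
$M{\left(-10,-12 \right)} \left(P{\left(5 \right)} + 0\right) K = \left(-3\right) \left(-10\right) \left(2 \cdot 5 \left(-1 + 5\right) + 0\right) 2 = 30 \left(2 \cdot 5 \cdot 4 + 0\right) 2 = 30 \left(40 + 0\right) 2 = 30 \cdot 40 \cdot 2 = 30 \cdot 80 = 2400$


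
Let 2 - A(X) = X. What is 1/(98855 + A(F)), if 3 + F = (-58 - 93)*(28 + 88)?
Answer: 1/116376 ≈ 8.5928e-6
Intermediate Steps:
F = -17519 (F = -3 + (-58 - 93)*(28 + 88) = -3 - 151*116 = -3 - 17516 = -17519)
A(X) = 2 - X
1/(98855 + A(F)) = 1/(98855 + (2 - 1*(-17519))) = 1/(98855 + (2 + 17519)) = 1/(98855 + 17521) = 1/116376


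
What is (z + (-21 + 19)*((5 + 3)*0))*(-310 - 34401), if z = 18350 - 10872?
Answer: -259568858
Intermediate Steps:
z = 7478
(z + (-21 + 19)*((5 + 3)*0))*(-310 - 34401) = (7478 + (-21 + 19)*((5 + 3)*0))*(-310 - 34401) = (7478 - 16*0)*(-34711) = (7478 - 2*0)*(-34711) = (7478 + 0)*(-34711) = 7478*(-34711) = -259568858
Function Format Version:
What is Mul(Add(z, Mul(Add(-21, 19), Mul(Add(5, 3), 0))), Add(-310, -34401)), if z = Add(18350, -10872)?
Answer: -259568858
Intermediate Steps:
z = 7478
Mul(Add(z, Mul(Add(-21, 19), Mul(Add(5, 3), 0))), Add(-310, -34401)) = Mul(Add(7478, Mul(Add(-21, 19), Mul(Add(5, 3), 0))), Add(-310, -34401)) = Mul(Add(7478, Mul(-2, Mul(8, 0))), -34711) = Mul(Add(7478, Mul(-2, 0)), -34711) = Mul(Add(7478, 0), -34711) = Mul(7478, -34711) = -259568858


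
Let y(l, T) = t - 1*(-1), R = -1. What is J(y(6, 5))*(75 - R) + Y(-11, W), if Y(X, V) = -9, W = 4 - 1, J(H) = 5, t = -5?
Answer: 371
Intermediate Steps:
y(l, T) = -4 (y(l, T) = -5 - 1*(-1) = -5 + 1 = -4)
W = 3
J(y(6, 5))*(75 - R) + Y(-11, W) = 5*(75 - 1*(-1)) - 9 = 5*(75 + 1) - 9 = 5*76 - 9 = 380 - 9 = 371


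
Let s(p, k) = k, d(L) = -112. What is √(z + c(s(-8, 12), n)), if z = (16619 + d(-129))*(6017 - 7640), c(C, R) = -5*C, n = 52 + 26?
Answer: 3*I*√2976769 ≈ 5176.0*I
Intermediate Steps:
n = 78
z = -26790861 (z = (16619 - 112)*(6017 - 7640) = 16507*(-1623) = -26790861)
√(z + c(s(-8, 12), n)) = √(-26790861 - 5*12) = √(-26790861 - 60) = √(-26790921) = 3*I*√2976769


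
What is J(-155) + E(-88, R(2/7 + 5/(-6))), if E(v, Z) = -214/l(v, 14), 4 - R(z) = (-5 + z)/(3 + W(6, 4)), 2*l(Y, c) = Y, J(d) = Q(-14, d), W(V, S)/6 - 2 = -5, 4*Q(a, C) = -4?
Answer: 85/22 ≈ 3.8636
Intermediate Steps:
Q(a, C) = -1 (Q(a, C) = (¼)*(-4) = -1)
W(V, S) = -18 (W(V, S) = 12 + 6*(-5) = 12 - 30 = -18)
J(d) = -1
l(Y, c) = Y/2
R(z) = 11/3 + z/15 (R(z) = 4 - (-5 + z)/(3 - 18) = 4 - (-5 + z)/(-15) = 4 - (-5 + z)*(-1)/15 = 4 - (⅓ - z/15) = 4 + (-⅓ + z/15) = 11/3 + z/15)
E(v, Z) = -428/v (E(v, Z) = -214*2/v = -428/v)
J(-155) + E(-88, R(2/7 + 5/(-6))) = -1 - 428/(-88) = -1 - 428*(-1/88) = -1 + 107/22 = 85/22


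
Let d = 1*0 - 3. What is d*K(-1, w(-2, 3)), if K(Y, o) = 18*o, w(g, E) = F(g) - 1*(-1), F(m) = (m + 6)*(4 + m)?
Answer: -486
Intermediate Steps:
F(m) = (4 + m)*(6 + m) (F(m) = (6 + m)*(4 + m) = (4 + m)*(6 + m))
w(g, E) = 25 + g² + 10*g (w(g, E) = (24 + g² + 10*g) - 1*(-1) = (24 + g² + 10*g) + 1 = 25 + g² + 10*g)
d = -3 (d = 0 - 3 = -3)
d*K(-1, w(-2, 3)) = -54*(25 + (-2)² + 10*(-2)) = -54*(25 + 4 - 20) = -54*9 = -3*162 = -486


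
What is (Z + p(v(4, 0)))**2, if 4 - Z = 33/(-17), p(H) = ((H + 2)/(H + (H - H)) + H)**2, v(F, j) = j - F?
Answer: 1530169/4624 ≈ 330.92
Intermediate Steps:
p(H) = (H + (2 + H)/H)**2 (p(H) = ((2 + H)/(H + 0) + H)**2 = ((2 + H)/H + H)**2 = (H + (2 + H)/H)**2)
Z = 101/17 (Z = 4 - 33/(-17) = 4 - 33*(-1)/17 = 4 - 1*(-33/17) = 4 + 33/17 = 101/17 ≈ 5.9412)
(Z + p(v(4, 0)))**2 = (101/17 + (2 + (0 - 1*4) + (0 - 1*4)**2)**2/(0 - 1*4)**2)**2 = (101/17 + (2 + (0 - 4) + (0 - 4)**2)**2/(0 - 4)**2)**2 = (101/17 + (2 - 4 + (-4)**2)**2/(-4)**2)**2 = (101/17 + (2 - 4 + 16)**2/16)**2 = (101/17 + (1/16)*14**2)**2 = (101/17 + (1/16)*196)**2 = (101/17 + 49/4)**2 = (1237/68)**2 = 1530169/4624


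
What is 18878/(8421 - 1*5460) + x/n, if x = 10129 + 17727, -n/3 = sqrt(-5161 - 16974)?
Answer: 18878/2961 + 27856*I*sqrt(22135)/66405 ≈ 6.3755 + 62.411*I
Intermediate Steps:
n = -3*I*sqrt(22135) (n = -3*sqrt(-5161 - 16974) = -3*I*sqrt(22135) ≈ -446.33*I)
x = 27856
18878/(8421 - 1*5460) + x/n = 18878/(8421 - 1*5460) + 27856/((-3*I*sqrt(22135))) = 18878/(8421 - 5460) + 27856*(I*sqrt(22135)/66405) = 18878/2961 + 27856*I*sqrt(22135)/66405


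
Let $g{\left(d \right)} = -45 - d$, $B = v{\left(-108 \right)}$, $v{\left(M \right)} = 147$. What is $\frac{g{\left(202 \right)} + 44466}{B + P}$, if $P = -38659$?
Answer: $- \frac{44219}{38512} \approx -1.1482$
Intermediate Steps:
$B = 147$
$\frac{g{\left(202 \right)} + 44466}{B + P} = \frac{\left(-45 - 202\right) + 44466}{147 - 38659} = \frac{\left(-45 - 202\right) + 44466}{-38512} = \left(-247 + 44466\right) \left(- \frac{1}{38512}\right) = 44219 \left(- \frac{1}{38512}\right) = - \frac{44219}{38512}$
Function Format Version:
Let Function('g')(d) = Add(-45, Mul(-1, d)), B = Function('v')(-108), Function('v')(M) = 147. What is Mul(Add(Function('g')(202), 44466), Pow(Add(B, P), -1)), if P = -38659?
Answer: Rational(-44219, 38512) ≈ -1.1482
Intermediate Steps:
B = 147
Mul(Add(Function('g')(202), 44466), Pow(Add(B, P), -1)) = Mul(Add(Add(-45, Mul(-1, 202)), 44466), Pow(Add(147, -38659), -1)) = Mul(Add(Add(-45, -202), 44466), Pow(-38512, -1)) = Mul(Add(-247, 44466), Rational(-1, 38512)) = Mul(44219, Rational(-1, 38512)) = Rational(-44219, 38512)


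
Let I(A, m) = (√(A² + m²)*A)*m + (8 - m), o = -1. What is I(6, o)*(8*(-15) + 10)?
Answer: -990 + 660*√37 ≈ 3024.6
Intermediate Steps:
I(A, m) = 8 - m + A*m*√(A² + m²) (I(A, m) = (A*√(A² + m²))*m + (8 - m) = A*m*√(A² + m²) + (8 - m) = 8 - m + A*m*√(A² + m²))
I(6, o)*(8*(-15) + 10) = (8 - 1*(-1) + 6*(-1)*√(6² + (-1)²))*(8*(-15) + 10) = (8 + 1 + 6*(-1)*√(36 + 1))*(-120 + 10) = (8 + 1 + 6*(-1)*√37)*(-110) = (8 + 1 - 6*√37)*(-110) = (9 - 6*√37)*(-110) = -990 + 660*√37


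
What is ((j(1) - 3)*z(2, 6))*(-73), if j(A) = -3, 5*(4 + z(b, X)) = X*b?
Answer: -3504/5 ≈ -700.80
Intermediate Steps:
z(b, X) = -4 + X*b/5 (z(b, X) = -4 + (X*b)/5 = -4 + X*b/5)
((j(1) - 3)*z(2, 6))*(-73) = ((-3 - 3)*(-4 + (1/5)*6*2))*(-73) = -6*(-4 + 12/5)*(-73) = -6*(-8/5)*(-73) = (48/5)*(-73) = -3504/5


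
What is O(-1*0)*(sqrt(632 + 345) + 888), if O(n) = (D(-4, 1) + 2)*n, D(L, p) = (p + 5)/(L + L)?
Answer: 0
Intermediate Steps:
D(L, p) = (5 + p)/(2*L) (D(L, p) = (5 + p)/((2*L)) = (5 + p)*(1/(2*L)) = (5 + p)/(2*L))
O(n) = 5*n/4 (O(n) = ((1/2)*(5 + 1)/(-4) + 2)*n = ((1/2)*(-1/4)*6 + 2)*n = (-3/4 + 2)*n = 5*n/4)
O(-1*0)*(sqrt(632 + 345) + 888) = (5*(-1*0)/4)*(sqrt(632 + 345) + 888) = ((5/4)*0)*(sqrt(977) + 888) = 0*(888 + sqrt(977)) = 0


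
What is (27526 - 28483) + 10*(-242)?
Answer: -3377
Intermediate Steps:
(27526 - 28483) + 10*(-242) = -957 - 2420 = -3377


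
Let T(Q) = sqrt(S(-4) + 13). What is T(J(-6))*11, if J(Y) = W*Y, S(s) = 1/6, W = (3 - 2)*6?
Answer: 11*sqrt(474)/6 ≈ 39.914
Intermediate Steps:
W = 6 (W = 1*6 = 6)
S(s) = 1/6
J(Y) = 6*Y
T(Q) = sqrt(474)/6 (T(Q) = sqrt(1/6 + 13) = sqrt(79/6) = sqrt(474)/6)
T(J(-6))*11 = (sqrt(474)/6)*11 = 11*sqrt(474)/6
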